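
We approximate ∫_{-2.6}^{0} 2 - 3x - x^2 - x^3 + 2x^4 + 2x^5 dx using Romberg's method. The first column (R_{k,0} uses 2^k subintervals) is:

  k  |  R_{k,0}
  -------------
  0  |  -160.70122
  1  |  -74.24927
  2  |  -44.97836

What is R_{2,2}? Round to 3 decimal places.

-34.541

R_{1,1} = -74.24927 + (-74.24927 − (-160.70122))/3 = -45.43195
R_{2,1} = -44.97836 + (-44.97836 − (-74.24927))/3 = -35.22139
R_{2,2} = (16·(-35.22139) − (-45.43195)) / 15 = -34.54069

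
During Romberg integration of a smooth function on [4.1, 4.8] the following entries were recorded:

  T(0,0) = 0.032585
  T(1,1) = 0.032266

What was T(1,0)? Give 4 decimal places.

From T(1,1) = (4·T(1,0) − T(0,0))/3, solve for T(1,0):
4·T(1,0) = 3·0.032266 + 0.032585 = 0.129383
T(1,0) = 0.032346

0.0323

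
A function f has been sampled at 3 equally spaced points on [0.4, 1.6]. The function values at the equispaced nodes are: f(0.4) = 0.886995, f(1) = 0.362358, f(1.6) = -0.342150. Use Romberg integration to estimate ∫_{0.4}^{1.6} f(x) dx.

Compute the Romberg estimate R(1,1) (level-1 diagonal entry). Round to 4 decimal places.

0.3989

R(0,0) (trapezoid, 1 panel, h=1.2000): 0.326907
R(1,0) (trapezoid, 2 panels, h=0.6000): 0.380868
R(1,1) = 0.380868 + (0.380868 − 0.326907)/3 = 0.398855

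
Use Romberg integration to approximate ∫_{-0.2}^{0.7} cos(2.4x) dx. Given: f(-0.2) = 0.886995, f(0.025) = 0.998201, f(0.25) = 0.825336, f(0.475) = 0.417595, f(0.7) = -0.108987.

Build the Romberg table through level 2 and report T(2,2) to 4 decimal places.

0.6066

T(0,0) (trapezoid, 1 panel, h=0.9000): 0.350104
T(1,0) (trapezoid, 2 panels, h=0.4500): 0.546453
T(2,0) (trapezoid, 4 panels, h=0.2250): 0.591781
T(1,1) = 0.546453 + (0.546453 − 0.350104)/3 = 0.611903
T(2,1) = 0.591781 + (0.591781 − 0.546453)/3 = 0.606890
T(2,2) = 0.606890 + (0.606890 − 0.611903)/15 = 0.606556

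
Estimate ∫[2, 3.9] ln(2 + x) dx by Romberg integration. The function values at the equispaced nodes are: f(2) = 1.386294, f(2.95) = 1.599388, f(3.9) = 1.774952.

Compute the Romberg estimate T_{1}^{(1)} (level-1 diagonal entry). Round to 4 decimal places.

3.0270

T_{0}^{(0)} (trapezoid, 1 panel, h=1.9000): 3.003184
T_{1}^{(0)} (trapezoid, 2 panels, h=0.9500): 3.021010
T_{1}^{(1)} = 3.021010 + (3.021010 − 3.003184)/3 = 3.026952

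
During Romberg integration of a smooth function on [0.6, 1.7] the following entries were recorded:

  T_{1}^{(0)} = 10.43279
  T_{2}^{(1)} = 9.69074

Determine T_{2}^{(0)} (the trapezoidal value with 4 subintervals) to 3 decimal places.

From T_{2}^{(1)} = (4·T_{2}^{(0)} − T_{1}^{(0)})/3, solve for T_{2}^{(0)}:
4·T_{2}^{(0)} = 3·9.69074 + 10.43279 = 39.50501
T_{2}^{(0)} = 9.87625

9.876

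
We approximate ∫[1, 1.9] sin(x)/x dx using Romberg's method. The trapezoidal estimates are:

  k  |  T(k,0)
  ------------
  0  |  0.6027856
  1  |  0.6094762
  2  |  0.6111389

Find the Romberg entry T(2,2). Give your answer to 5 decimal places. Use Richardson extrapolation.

Richardson extrapolation on the trapezoidal column (denominator 4−1=3):
T(1,1) = (4·0.6094762 − 0.6027856) / 3 = 0.6117064
T(2,1) = 0.6111389 + (0.6111389 − 0.6094762)/3 = 0.6116931
T(2,2) = (16·0.6116931 − 0.6117064) / 15 = 0.6116922

0.61169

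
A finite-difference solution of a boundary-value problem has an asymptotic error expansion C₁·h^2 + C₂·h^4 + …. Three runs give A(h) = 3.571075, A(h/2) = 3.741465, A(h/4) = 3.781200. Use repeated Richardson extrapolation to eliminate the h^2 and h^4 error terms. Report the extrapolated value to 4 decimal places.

3.7942

First eliminate the h^2 term (factor 2^2 = 4):
  B₁ = (4·3.741465 − 3.571075)/3 = 3.798262
  B₂ = (4·3.781200 − 3.741465)/3 = 3.794445
Then eliminate the h^4 term (factor 2^4 = 16):
  (16·3.794445 − 3.798262)/15 = 3.794191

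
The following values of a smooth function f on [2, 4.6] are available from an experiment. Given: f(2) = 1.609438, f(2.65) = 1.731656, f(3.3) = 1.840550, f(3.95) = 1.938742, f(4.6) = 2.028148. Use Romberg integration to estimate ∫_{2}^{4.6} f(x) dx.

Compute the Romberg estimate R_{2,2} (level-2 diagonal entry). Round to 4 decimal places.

4.7667

R_{0,0} (trapezoid, 1 panel, h=2.6000): 4.728862
R_{1,0} (trapezoid, 2 panels, h=1.3000): 4.757146
R_{2,0} (trapezoid, 4 panels, h=0.6500): 4.764332
R_{1,1} = 4.757146 + (4.757146 − 4.728862)/3 = 4.766574
R_{2,1} = 4.764332 + (4.764332 − 4.757146)/3 = 4.766727
R_{2,2} = 4.766727 + (4.766727 − 4.766574)/15 = 4.766737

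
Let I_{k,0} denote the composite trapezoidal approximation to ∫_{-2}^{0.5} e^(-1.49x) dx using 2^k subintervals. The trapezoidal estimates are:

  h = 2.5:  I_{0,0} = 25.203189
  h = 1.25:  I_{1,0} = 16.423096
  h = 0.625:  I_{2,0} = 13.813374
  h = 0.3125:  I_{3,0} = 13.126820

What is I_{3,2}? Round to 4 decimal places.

12.8949

Richardson extrapolation on the trapezoidal column (denominator 4−1=3):
I_{2,1} = 13.813374 + (13.813374 − 16.423096)/3 = 12.943467
I_{3,1} = (4·13.126820 − 13.813374) / 3 = 12.897969
I_{3,2} = 12.897969 + (12.897969 − 12.943467)/15 = 12.894936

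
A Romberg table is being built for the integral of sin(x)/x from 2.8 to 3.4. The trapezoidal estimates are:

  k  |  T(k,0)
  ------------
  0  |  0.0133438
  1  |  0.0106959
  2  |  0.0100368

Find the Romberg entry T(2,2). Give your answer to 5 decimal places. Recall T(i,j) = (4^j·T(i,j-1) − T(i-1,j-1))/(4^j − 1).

0.00982

T(1,1) = 0.0106959 + (0.0106959 − 0.0133438)/3 = 0.0098133
T(2,1) = 0.0100368 + (0.0100368 − 0.0106959)/3 = 0.0098171
T(2,2) = 0.0098171 + (0.0098171 − 0.0098133)/15 = 0.0098174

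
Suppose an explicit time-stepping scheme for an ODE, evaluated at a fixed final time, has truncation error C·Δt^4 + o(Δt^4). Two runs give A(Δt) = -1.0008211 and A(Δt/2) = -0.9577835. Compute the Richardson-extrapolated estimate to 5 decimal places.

-0.95491

The leading error scales as Δt^4; refining by a factor of 2 reduces it by 2^4 = 16.
Extrapolated value = (16·A(Δt/2) − A(Δt)) / (16 − 1)
= (16·(-0.9577835) − (-1.0008211)) / 15
= -14.3237149 / 15 = -0.9549143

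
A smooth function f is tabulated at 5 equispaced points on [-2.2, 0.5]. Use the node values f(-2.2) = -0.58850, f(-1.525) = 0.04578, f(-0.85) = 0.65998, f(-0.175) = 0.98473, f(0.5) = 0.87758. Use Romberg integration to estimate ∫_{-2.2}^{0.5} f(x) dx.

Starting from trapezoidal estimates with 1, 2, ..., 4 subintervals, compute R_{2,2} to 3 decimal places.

1.288

R_{0,0} (trapezoid, 1 panel, h=2.7000): 0.39026
R_{1,0} (trapezoid, 2 panels, h=1.3500): 1.08610
R_{2,0} (trapezoid, 4 panels, h=0.6750): 1.23865
R_{1,1} = 1.08610 + (1.08610 − 0.39026)/3 = 1.31805
R_{2,1} = 1.23865 + (1.23865 − 1.08610)/3 = 1.28950
R_{2,2} = 1.28950 + (1.28950 − 1.31805)/15 = 1.28760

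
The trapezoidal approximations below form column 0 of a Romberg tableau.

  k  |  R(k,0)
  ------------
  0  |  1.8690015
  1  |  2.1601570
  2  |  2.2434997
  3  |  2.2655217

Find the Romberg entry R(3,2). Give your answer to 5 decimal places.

Richardson extrapolation on the trapezoidal column (denominator 4−1=3):
R(2,1) = (4·2.2434997 − 2.1601570) / 3 = 2.2712806
R(3,1) = (4·2.2655217 − 2.2434997) / 3 = 2.2728624
R(3,2) = (16·2.2728624 − 2.2712806) / 15 = 2.2729679

2.27297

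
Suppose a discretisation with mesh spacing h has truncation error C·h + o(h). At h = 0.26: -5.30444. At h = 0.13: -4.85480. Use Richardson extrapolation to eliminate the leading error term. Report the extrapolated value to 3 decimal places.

The leading error scales as h; refining by a factor of 2 reduces it by 2^1 = 2.
Extrapolated value = (2·A(h/2) − A(h)) / (2 − 1)
= (2·(-4.85480) − (-5.30444)) / 1
= -4.40516 / 1 = -4.40516

-4.405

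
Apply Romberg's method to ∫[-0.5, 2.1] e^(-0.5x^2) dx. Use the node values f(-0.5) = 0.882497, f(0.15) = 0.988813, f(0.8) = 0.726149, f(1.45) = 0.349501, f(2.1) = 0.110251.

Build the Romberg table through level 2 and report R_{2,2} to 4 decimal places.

R_{0,0} (trapezoid, 1 panel, h=2.6000): 1.290572
R_{1,0} (trapezoid, 2 panels, h=1.3000): 1.589280
R_{2,0} (trapezoid, 4 panels, h=0.6500): 1.664544
R_{1,1} = 1.589280 + (1.589280 − 1.290572)/3 = 1.688849
R_{2,1} = 1.664544 + (1.664544 − 1.589280)/3 = 1.689632
R_{2,2} = 1.689632 + (1.689632 − 1.688849)/15 = 1.689684

1.6897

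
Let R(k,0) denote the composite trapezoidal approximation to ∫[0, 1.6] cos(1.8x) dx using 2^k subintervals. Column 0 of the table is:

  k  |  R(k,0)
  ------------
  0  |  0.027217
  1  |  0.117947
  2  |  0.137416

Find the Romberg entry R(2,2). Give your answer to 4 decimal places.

0.1436

Richardson extrapolation on the trapezoidal column (denominator 4−1=3):
R(1,1) = 0.117947 + (0.117947 − 0.027217)/3 = 0.148190
R(2,1) = (4·0.137416 − 0.117947) / 3 = 0.143906
R(2,2) = (16·0.143906 − 0.148190) / 15 = 0.143620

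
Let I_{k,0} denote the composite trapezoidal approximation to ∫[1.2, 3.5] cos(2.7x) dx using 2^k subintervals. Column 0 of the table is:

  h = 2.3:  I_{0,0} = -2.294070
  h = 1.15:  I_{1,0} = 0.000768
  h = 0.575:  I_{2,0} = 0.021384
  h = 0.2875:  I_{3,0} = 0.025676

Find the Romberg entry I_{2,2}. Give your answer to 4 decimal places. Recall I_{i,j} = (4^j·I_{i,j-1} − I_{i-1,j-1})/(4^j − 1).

I_{1,1} = 0.000768 + (0.000768 − (-2.294070))/3 = 0.765714
I_{2,1} = (4·0.021384 − 0.000768) / 3 = 0.028256
I_{2,2} = (16·0.028256 − 0.765714) / 15 = -0.020908

-0.0209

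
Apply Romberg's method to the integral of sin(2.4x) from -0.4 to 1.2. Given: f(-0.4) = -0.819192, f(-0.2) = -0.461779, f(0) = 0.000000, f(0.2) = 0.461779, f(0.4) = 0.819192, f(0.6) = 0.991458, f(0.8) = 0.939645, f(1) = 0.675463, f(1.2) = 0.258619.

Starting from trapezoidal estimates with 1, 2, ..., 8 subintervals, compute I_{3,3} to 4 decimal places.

0.6415

I_{0,0} (trapezoid, 1 panel, h=1.6000): -0.448458
I_{1,0} (trapezoid, 2 panels, h=0.8000): 0.431124
I_{2,0} (trapezoid, 4 panels, h=0.4000): 0.591420
I_{3,0} (trapezoid, 8 panels, h=0.2000): 0.629094
I_{1,1} = 0.431124 + (0.431124 − (-0.448458))/3 = 0.724318
I_{2,1} = 0.591420 + (0.591420 − 0.431124)/3 = 0.644852
I_{3,1} = 0.629094 + (0.629094 − 0.591420)/3 = 0.641652
I_{2,2} = 0.644852 + (0.644852 − 0.724318)/15 = 0.639554
I_{3,2} = 0.641652 + (0.641652 − 0.644852)/15 = 0.641439
I_{3,3} = 0.641439 + (0.641439 − 0.639554)/63 = 0.641469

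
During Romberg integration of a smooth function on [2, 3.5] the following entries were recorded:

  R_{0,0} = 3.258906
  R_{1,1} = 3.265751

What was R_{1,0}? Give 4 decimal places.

From R_{1,1} = (4·R_{1,0} − R_{0,0})/3, solve for R_{1,0}:
4·R_{1,0} = 3·3.265751 + 3.258906 = 13.056159
R_{1,0} = 3.264040

3.2640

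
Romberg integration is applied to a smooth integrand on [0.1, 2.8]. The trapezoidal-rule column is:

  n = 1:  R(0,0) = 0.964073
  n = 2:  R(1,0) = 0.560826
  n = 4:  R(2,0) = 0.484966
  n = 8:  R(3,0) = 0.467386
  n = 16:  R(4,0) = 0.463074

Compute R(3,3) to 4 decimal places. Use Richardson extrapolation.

0.4616

R(1,1) = (4·0.560826 − 0.964073) / 3 = 0.426410
R(2,1) = 0.484966 + (0.484966 − 0.560826)/3 = 0.459679
R(3,1) = 0.467386 + (0.467386 − 0.484966)/3 = 0.461526
R(2,2) = (16·0.459679 − 0.426410) / 15 = 0.461897
R(3,2) = 0.461526 + (0.461526 − 0.459679)/15 = 0.461649
R(3,3) = 0.461649 + (0.461649 − 0.461897)/63 = 0.461645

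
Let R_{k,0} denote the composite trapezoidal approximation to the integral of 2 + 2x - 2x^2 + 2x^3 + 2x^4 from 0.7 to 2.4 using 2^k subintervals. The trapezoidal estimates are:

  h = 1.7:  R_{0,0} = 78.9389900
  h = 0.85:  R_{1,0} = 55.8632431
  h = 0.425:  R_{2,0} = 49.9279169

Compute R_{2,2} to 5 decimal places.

R_{1,1} = 55.8632431 + (55.8632431 − 78.9389900)/3 = 48.1713275
R_{2,1} = (4·49.9279169 − 55.8632431) / 3 = 47.9494748
R_{2,2} = 47.9494748 + (47.9494748 − 48.1713275)/15 = 47.9346846

47.93468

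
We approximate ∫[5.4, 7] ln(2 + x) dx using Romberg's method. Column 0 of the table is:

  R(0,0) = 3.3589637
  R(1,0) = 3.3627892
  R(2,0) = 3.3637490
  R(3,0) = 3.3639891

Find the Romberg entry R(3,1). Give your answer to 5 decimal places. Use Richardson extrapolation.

R(3,1) = (4·3.3639891 − 3.3637490) / 3 = 3.3640691

3.36407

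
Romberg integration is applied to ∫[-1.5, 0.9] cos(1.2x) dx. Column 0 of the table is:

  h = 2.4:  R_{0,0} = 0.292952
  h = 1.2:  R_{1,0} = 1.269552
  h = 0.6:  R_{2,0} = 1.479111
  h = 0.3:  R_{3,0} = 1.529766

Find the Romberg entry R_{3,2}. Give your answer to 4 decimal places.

R_{2,1} = (4·1.479111 − 1.269552) / 3 = 1.548964
R_{3,1} = (4·1.529766 − 1.479111) / 3 = 1.546651
R_{3,2} = 1.546651 + (1.546651 − 1.548964)/15 = 1.546497

1.5465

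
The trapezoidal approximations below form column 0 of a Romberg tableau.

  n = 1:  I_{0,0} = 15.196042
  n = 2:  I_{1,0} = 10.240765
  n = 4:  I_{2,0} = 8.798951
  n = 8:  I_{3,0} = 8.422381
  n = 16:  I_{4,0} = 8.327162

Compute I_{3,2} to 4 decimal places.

I_{2,1} = (4·8.798951 − 10.240765) / 3 = 8.318346
I_{3,1} = 8.422381 + (8.422381 − 8.798951)/3 = 8.296858
I_{3,2} = (16·8.296858 − 8.318346) / 15 = 8.295425

8.2954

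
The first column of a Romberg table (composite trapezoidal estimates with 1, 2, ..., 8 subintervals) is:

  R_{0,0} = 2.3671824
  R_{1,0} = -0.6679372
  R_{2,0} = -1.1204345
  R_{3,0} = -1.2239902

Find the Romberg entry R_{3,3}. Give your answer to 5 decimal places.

Richardson extrapolation on the trapezoidal column (denominator 4−1=3):
R_{1,1} = (4·(-0.6679372) − 2.3671824) / 3 = -1.6796437
R_{2,1} = (4·(-1.1204345) − (-0.6679372)) / 3 = -1.2712669
R_{3,1} = -1.2239902 + (-1.2239902 − (-1.1204345))/3 = -1.2585088
R_{2,2} = (16·(-1.2712669) − (-1.6796437)) / 15 = -1.2440418
R_{3,2} = -1.2585088 + (-1.2585088 − (-1.2712669))/15 = -1.2576583
R_{3,3} = -1.2576583 + (-1.2576583 − (-1.2440418))/63 = -1.2578744
(Column j=1 coincides with Simpson's rule on the same nodes.)

-1.25787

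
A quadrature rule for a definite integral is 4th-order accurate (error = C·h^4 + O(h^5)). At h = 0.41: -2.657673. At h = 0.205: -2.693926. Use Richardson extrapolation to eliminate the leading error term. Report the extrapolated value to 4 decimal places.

-2.6963

Extrapolated value = (16·A(h/2) − A(h)) / (16 − 1)
= (16·(-2.693926) − (-2.657673)) / 15
= -40.445143 / 15 = -2.696343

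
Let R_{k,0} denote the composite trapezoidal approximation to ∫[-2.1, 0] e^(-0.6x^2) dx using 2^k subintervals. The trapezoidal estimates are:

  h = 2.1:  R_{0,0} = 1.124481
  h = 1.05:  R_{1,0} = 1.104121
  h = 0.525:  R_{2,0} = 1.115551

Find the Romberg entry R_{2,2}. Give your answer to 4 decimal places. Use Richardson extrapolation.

R_{1,1} = 1.104121 + (1.104121 − 1.124481)/3 = 1.097334
R_{2,1} = 1.115551 + (1.115551 − 1.104121)/3 = 1.119361
R_{2,2} = (16·1.119361 − 1.097334) / 15 = 1.120829
(Column j=1 coincides with Simpson's rule on the same nodes.)

1.1208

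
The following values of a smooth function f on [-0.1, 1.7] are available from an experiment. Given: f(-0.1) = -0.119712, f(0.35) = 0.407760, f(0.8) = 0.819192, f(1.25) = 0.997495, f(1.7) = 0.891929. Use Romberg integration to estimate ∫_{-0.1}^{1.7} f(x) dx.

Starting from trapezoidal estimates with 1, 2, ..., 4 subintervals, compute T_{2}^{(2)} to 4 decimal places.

1.2041

T_{0}^{(0)} (trapezoid, 1 panel, h=1.8000): 0.694995
T_{1}^{(0)} (trapezoid, 2 panels, h=0.9000): 1.084770
T_{2}^{(0)} (trapezoid, 4 panels, h=0.4500): 1.174750
T_{1}^{(1)} = 1.084770 + (1.084770 − 0.694995)/3 = 1.214695
T_{2}^{(1)} = 1.174750 + (1.174750 − 1.084770)/3 = 1.204743
T_{2}^{(2)} = 1.204743 + (1.204743 − 1.214695)/15 = 1.204080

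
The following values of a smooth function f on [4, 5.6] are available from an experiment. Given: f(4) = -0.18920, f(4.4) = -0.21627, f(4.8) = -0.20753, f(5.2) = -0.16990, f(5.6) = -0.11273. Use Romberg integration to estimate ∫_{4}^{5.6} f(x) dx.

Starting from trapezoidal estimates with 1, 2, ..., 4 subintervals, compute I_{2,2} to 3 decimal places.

-0.302

I_{0,0} (trapezoid, 1 panel, h=1.6000): -0.24154
I_{1,0} (trapezoid, 2 panels, h=0.8000): -0.28680
I_{2,0} (trapezoid, 4 panels, h=0.4000): -0.29787
I_{1,1} = -0.28680 + (-0.28680 − (-0.24154))/3 = -0.30189
I_{2,1} = -0.29787 + (-0.29787 − (-0.28680))/3 = -0.30156
I_{2,2} = -0.30156 + (-0.30156 − (-0.30189))/15 = -0.30154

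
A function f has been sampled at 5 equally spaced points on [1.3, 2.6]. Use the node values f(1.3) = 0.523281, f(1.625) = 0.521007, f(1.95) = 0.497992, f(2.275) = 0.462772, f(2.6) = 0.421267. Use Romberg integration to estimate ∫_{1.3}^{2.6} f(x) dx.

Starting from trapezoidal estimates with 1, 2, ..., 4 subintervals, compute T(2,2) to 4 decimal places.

0.6365

T(0,0) (trapezoid, 1 panel, h=1.3000): 0.613956
T(1,0) (trapezoid, 2 panels, h=0.6500): 0.630673
T(2,0) (trapezoid, 4 panels, h=0.3250): 0.635065
T(1,1) = 0.630673 + (0.630673 − 0.613956)/3 = 0.636245
T(2,1) = 0.635065 + (0.635065 − 0.630673)/3 = 0.636529
T(2,2) = 0.636529 + (0.636529 − 0.636245)/15 = 0.636548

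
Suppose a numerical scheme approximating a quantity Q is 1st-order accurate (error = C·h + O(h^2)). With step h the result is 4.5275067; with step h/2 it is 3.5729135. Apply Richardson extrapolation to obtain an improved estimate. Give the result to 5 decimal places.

2.61832

The leading error scales as h; refining by a factor of 2 reduces it by 2^1 = 2.
Extrapolated value = (2·A(h/2) − A(h)) / (2 − 1)
= (2·3.5729135 − 4.5275067) / 1
= 2.6183203 / 1 = 2.6183203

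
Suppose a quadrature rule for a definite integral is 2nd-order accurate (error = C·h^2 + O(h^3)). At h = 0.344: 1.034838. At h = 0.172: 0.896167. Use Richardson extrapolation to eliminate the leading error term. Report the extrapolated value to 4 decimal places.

0.8499

Extrapolated value = (4·A(h/2) − A(h)) / (4 − 1)
= (4·0.896167 − 1.034838) / 3
= 2.549830 / 3 = 0.849943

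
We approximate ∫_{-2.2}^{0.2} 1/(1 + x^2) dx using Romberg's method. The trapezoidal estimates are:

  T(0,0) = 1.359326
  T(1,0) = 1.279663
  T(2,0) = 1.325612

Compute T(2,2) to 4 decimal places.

1.3468

Richardson extrapolation on the trapezoidal column (denominator 4−1=3):
T(1,1) = 1.279663 + (1.279663 − 1.359326)/3 = 1.253109
T(2,1) = (4·1.325612 − 1.279663) / 3 = 1.340928
T(2,2) = 1.340928 + (1.340928 − 1.253109)/15 = 1.346783
(Column j=1 coincides with Simpson's rule on the same nodes.)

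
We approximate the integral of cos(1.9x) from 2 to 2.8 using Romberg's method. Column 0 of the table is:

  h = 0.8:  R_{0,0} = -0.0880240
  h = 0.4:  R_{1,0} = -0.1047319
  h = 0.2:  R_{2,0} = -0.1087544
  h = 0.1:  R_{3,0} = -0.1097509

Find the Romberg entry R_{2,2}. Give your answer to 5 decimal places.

-0.11008

R_{1,1} = -0.1047319 + (-0.1047319 − (-0.0880240))/3 = -0.1103012
R_{2,1} = (4·(-0.1087544) − (-0.1047319)) / 3 = -0.1100952
R_{2,2} = (16·(-0.1100952) − (-0.1103012)) / 15 = -0.1100815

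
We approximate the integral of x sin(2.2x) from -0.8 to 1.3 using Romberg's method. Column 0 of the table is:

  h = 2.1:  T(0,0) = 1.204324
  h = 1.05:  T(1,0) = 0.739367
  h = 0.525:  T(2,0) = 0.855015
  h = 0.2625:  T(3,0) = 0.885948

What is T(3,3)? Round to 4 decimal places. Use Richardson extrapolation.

0.8962

T(1,1) = (4·0.739367 − 1.204324) / 3 = 0.584381
T(2,1) = 0.855015 + (0.855015 − 0.739367)/3 = 0.893564
T(3,1) = (4·0.885948 − 0.855015) / 3 = 0.896259
T(2,2) = (16·0.893564 − 0.584381) / 15 = 0.914176
T(3,2) = (16·0.896259 − 0.893564) / 15 = 0.896439
T(3,3) = 0.896439 + (0.896439 − 0.914176)/63 = 0.896157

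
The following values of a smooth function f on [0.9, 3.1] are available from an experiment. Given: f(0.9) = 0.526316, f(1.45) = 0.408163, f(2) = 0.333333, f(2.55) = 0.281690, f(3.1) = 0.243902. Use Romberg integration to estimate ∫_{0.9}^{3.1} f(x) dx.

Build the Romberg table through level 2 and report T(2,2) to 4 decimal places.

0.7692

T(0,0) (trapezoid, 1 panel, h=2.2000): 0.847240
T(1,0) (trapezoid, 2 panels, h=1.1000): 0.790286
T(2,0) (trapezoid, 4 panels, h=0.5500): 0.774562
T(1,1) = 0.790286 + (0.790286 − 0.847240)/3 = 0.771301
T(2,1) = 0.774562 + (0.774562 − 0.790286)/3 = 0.769321
T(2,2) = 0.769321 + (0.769321 − 0.771301)/15 = 0.769189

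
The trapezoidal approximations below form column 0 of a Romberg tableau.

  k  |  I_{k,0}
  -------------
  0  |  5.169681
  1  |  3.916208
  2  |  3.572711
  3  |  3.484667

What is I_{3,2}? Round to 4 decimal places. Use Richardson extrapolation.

Richardson extrapolation on the trapezoidal column (denominator 4−1=3):
I_{2,1} = 3.572711 + (3.572711 − 3.916208)/3 = 3.458212
I_{3,1} = (4·3.484667 − 3.572711) / 3 = 3.455319
I_{3,2} = (16·3.455319 − 3.458212) / 15 = 3.455126

3.4551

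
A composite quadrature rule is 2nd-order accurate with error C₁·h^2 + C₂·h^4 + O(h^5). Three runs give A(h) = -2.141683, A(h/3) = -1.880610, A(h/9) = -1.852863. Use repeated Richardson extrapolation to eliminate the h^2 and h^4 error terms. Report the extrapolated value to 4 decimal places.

-1.8494

First eliminate the h^2 term (factor 3^2 = 9):
  B₁ = (9·(-1.880610) − (-2.141683))/8 = -1.847976
  B₂ = (9·(-1.852863) − (-1.880610))/8 = -1.849395
Then eliminate the h^4 term (factor 3^4 = 81):
  (81·(-1.849395) − (-1.847976))/80 = -1.849413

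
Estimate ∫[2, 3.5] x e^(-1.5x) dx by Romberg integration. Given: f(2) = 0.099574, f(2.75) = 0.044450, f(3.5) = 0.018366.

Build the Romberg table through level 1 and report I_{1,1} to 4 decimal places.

0.0739

I_{0,0} (trapezoid, 1 panel, h=1.5000): 0.088455
I_{1,0} (trapezoid, 2 panels, h=0.7500): 0.077565
I_{1,1} = 0.077565 + (0.077565 − 0.088455)/3 = 0.073935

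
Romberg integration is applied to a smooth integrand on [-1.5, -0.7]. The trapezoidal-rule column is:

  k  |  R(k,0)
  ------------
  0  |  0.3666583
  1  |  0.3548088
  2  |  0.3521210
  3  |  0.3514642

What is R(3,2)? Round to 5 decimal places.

0.35125

R(2,1) = 0.3521210 + (0.3521210 − 0.3548088)/3 = 0.3512251
R(3,1) = (4·0.3514642 − 0.3521210) / 3 = 0.3512453
R(3,2) = 0.3512453 + (0.3512453 − 0.3512251)/15 = 0.3512466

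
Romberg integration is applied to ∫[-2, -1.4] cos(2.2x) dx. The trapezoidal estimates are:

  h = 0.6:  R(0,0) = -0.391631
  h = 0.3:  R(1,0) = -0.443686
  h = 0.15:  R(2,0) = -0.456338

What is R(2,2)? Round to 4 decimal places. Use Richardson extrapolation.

R(1,1) = -0.443686 + (-0.443686 − (-0.391631))/3 = -0.461038
R(2,1) = (4·(-0.456338) − (-0.443686)) / 3 = -0.460555
R(2,2) = (16·(-0.460555) − (-0.461038)) / 15 = -0.460523

-0.4605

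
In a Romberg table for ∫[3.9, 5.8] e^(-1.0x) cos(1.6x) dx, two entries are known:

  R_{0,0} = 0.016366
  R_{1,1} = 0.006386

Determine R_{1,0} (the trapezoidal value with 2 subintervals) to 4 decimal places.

0.0089

From R_{1,1} = (4·R_{1,0} − R_{0,0})/3, solve for R_{1,0}:
4·R_{1,0} = 3·0.006386 + 0.016366 = 0.035524
R_{1,0} = 0.008881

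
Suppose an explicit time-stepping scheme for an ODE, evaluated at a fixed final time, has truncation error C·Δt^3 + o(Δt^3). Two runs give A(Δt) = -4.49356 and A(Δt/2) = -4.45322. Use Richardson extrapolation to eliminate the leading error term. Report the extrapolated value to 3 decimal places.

-4.447

The leading error scales as Δt^3; refining by a factor of 2 reduces it by 2^3 = 8.
Extrapolated value = (8·A(Δt/2) − A(Δt)) / (8 − 1)
= (8·(-4.45322) − (-4.49356)) / 7
= -31.13220 / 7 = -4.44746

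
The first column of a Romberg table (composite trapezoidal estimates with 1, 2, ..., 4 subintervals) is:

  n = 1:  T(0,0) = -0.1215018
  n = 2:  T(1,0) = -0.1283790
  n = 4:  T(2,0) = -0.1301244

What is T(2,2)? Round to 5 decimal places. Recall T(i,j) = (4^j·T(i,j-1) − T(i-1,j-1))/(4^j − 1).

T(1,1) = -0.1283790 + (-0.1283790 − (-0.1215018))/3 = -0.1306714
T(2,1) = -0.1301244 + (-0.1301244 − (-0.1283790))/3 = -0.1307062
T(2,2) = (16·(-0.1307062) − (-0.1306714)) / 15 = -0.1307085

-0.13071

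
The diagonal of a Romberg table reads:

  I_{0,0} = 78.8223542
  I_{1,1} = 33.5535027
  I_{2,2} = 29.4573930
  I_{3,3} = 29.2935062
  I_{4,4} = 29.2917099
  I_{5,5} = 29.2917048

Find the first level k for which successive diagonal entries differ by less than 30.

k = 2

|I_{1,1} − I_{0,0}| = 45.2688515 ≥ 30
|I_{2,2} − I_{1,1}| = 4.0961097 < 30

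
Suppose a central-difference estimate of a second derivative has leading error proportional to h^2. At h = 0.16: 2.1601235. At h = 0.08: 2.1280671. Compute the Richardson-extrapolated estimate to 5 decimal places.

The leading error scales as h^2; refining by a factor of 2 reduces it by 2^2 = 4.
Extrapolated value = (4·A(h/2) − A(h)) / (4 − 1)
= (4·2.1280671 − 2.1601235) / 3
= 6.3521449 / 3 = 2.1173816

2.11738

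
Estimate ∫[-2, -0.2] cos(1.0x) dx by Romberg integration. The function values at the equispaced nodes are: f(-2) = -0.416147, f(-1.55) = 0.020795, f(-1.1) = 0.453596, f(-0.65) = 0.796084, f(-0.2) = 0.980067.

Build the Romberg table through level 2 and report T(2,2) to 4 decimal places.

T(0,0) (trapezoid, 1 panel, h=1.8000): 0.507528
T(1,0) (trapezoid, 2 panels, h=0.9000): 0.662000
T(2,0) (trapezoid, 4 panels, h=0.4500): 0.698596
T(1,1) = 0.662000 + (0.662000 − 0.507528)/3 = 0.713491
T(2,1) = 0.698596 + (0.698596 − 0.662000)/3 = 0.710795
T(2,2) = 0.710795 + (0.710795 − 0.713491)/15 = 0.710615

0.7106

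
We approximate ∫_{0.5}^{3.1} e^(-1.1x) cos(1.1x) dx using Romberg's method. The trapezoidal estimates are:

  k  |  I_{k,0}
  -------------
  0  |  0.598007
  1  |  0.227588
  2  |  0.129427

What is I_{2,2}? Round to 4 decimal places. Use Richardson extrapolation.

0.0962

Richardson extrapolation on the trapezoidal column (denominator 4−1=3):
I_{1,1} = (4·0.227588 − 0.598007) / 3 = 0.104115
I_{2,1} = (4·0.129427 − 0.227588) / 3 = 0.096707
I_{2,2} = 0.096707 + (0.096707 − 0.104115)/15 = 0.096213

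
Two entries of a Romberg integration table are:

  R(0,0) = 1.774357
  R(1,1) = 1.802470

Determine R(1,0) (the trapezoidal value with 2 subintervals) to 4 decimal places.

From R(1,1) = (4·R(1,0) − R(0,0))/3, solve for R(1,0):
4·R(1,0) = 3·1.802470 + 1.774357 = 7.181767
R(1,0) = 1.795442

1.7954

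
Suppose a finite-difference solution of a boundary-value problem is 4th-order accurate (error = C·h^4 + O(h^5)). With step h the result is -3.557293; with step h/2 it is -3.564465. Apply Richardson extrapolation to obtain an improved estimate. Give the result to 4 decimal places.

-3.5649

The leading error scales as h^4; refining by a factor of 2 reduces it by 2^4 = 16.
Extrapolated value = (16·A(h/2) − A(h)) / (16 − 1)
= (16·(-3.564465) − (-3.557293)) / 15
= -53.474147 / 15 = -3.564943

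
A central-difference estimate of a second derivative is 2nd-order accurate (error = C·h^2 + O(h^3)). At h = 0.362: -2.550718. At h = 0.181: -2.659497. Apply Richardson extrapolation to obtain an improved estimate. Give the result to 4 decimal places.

-2.6958

The leading error scales as h^2; refining by a factor of 2 reduces it by 2^2 = 4.
Extrapolated value = (4·A(h/2) − A(h)) / (4 − 1)
= (4·(-2.659497) − (-2.550718)) / 3
= -8.087270 / 3 = -2.695757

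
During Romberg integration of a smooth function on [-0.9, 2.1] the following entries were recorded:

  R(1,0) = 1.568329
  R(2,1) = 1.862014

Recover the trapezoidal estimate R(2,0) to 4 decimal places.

1.7886

From R(2,1) = (4·R(2,0) − R(1,0))/3, solve for R(2,0):
4·R(2,0) = 3·1.862014 + 1.568329 = 7.154371
R(2,0) = 1.788593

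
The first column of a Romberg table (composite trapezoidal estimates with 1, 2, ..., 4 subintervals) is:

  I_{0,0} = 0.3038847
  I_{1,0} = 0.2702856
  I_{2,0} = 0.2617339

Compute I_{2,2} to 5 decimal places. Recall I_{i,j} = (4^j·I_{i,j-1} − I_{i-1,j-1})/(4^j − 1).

0.25887

Richardson extrapolation on the trapezoidal column (denominator 4−1=3):
I_{1,1} = (4·0.2702856 − 0.3038847) / 3 = 0.2590859
I_{2,1} = 0.2617339 + (0.2617339 − 0.2702856)/3 = 0.2588833
I_{2,2} = (16·0.2588833 − 0.2590859) / 15 = 0.2588698
(Column j=1 coincides with Simpson's rule on the same nodes.)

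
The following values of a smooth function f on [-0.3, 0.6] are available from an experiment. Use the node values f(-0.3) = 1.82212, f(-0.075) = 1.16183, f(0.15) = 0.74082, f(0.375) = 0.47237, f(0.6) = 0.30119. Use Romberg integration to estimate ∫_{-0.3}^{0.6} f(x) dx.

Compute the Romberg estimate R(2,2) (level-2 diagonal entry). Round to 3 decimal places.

0.760

R(0,0) (trapezoid, 1 panel, h=0.9000): 0.95549
R(1,0) (trapezoid, 2 panels, h=0.4500): 0.81111
R(2,0) (trapezoid, 4 panels, h=0.2250): 0.77325
R(1,1) = 0.81111 + (0.81111 − 0.95549)/3 = 0.76298
R(2,1) = 0.77325 + (0.77325 − 0.81111)/3 = 0.76063
R(2,2) = 0.76063 + (0.76063 − 0.76298)/15 = 0.76047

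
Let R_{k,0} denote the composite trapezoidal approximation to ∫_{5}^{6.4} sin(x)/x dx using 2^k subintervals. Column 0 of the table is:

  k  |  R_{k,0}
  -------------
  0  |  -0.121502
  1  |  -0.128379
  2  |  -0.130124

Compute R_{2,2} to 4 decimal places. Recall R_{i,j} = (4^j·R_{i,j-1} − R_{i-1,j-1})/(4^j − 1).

-0.1307

R_{1,1} = -0.128379 + (-0.128379 − (-0.121502))/3 = -0.130671
R_{2,1} = -0.130124 + (-0.130124 − (-0.128379))/3 = -0.130706
R_{2,2} = (16·(-0.130706) − (-0.130671)) / 15 = -0.130708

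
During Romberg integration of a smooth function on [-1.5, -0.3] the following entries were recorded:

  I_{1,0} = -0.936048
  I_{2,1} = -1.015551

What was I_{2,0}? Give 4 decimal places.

-0.9957

From I_{2,1} = (4·I_{2,0} − I_{1,0})/3, solve for I_{2,0}:
4·I_{2,0} = 3·(-1.015551) + (-0.936048) = -3.982701
I_{2,0} = -0.995675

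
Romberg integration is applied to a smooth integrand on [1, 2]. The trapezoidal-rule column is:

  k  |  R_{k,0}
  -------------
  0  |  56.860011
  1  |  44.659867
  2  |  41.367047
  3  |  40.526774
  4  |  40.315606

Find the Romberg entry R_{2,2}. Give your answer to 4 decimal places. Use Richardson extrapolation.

Richardson extrapolation on the trapezoidal column (denominator 4−1=3):
R_{1,1} = 44.659867 + (44.659867 − 56.860011)/3 = 40.593152
R_{2,1} = 41.367047 + (41.367047 − 44.659867)/3 = 40.269440
R_{2,2} = (16·40.269440 − 40.593152) / 15 = 40.247859

40.2479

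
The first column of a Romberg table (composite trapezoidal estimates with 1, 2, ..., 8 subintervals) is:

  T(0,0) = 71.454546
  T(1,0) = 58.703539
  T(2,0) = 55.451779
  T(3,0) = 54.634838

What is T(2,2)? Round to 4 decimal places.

54.3622

T(1,1) = (4·58.703539 − 71.454546) / 3 = 54.453203
T(2,1) = 55.451779 + (55.451779 − 58.703539)/3 = 54.367859
T(2,2) = (16·54.367859 − 54.453203) / 15 = 54.362169
(Column j=1 coincides with Simpson's rule on the same nodes.)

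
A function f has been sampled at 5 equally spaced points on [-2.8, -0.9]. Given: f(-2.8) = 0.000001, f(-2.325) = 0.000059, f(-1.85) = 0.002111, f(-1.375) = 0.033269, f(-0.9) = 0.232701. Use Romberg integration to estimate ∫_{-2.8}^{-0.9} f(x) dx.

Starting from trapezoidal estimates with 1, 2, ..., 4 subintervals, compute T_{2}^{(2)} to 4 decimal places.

T_{0}^{(0)} (trapezoid, 1 panel, h=1.9000): 0.221067
T_{1}^{(0)} (trapezoid, 2 panels, h=0.9500): 0.112539
T_{2}^{(0)} (trapezoid, 4 panels, h=0.4750): 0.072100
T_{1}^{(1)} = 0.112539 + (0.112539 − 0.221067)/3 = 0.076363
T_{2}^{(1)} = 0.072100 + (0.072100 − 0.112539)/3 = 0.058620
T_{2}^{(2)} = 0.058620 + (0.058620 − 0.076363)/15 = 0.057437

0.0574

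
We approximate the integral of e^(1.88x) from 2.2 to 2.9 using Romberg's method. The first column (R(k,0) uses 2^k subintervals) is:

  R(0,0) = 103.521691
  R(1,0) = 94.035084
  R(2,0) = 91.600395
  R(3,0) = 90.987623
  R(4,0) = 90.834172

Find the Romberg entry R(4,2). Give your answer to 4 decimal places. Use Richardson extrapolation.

90.7830

R(3,1) = 90.987623 + (90.987623 − 91.600395)/3 = 90.783366
R(4,1) = (4·90.834172 − 90.987623) / 3 = 90.783022
R(4,2) = (16·90.783022 − 90.783366) / 15 = 90.782999
(Column j=1 coincides with Simpson's rule on the same nodes.)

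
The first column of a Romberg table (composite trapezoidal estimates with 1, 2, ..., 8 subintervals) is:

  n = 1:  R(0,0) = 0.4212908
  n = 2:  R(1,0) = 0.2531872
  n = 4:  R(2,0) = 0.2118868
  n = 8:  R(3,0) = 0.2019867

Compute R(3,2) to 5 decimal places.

Richardson extrapolation on the trapezoidal column (denominator 4−1=3):
R(2,1) = (4·0.2118868 − 0.2531872) / 3 = 0.1981200
R(3,1) = 0.2019867 + (0.2019867 − 0.2118868)/3 = 0.1986867
R(3,2) = 0.1986867 + (0.1986867 − 0.1981200)/15 = 0.1987245

0.19872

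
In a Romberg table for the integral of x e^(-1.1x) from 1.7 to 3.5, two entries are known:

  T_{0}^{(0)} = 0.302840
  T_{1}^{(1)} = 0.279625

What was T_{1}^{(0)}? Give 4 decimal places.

From T_{1}^{(1)} = (4·T_{1}^{(0)} − T_{0}^{(0)})/3, solve for T_{1}^{(0)}:
4·T_{1}^{(0)} = 3·0.279625 + 0.302840 = 1.141715
T_{1}^{(0)} = 0.285429

0.2854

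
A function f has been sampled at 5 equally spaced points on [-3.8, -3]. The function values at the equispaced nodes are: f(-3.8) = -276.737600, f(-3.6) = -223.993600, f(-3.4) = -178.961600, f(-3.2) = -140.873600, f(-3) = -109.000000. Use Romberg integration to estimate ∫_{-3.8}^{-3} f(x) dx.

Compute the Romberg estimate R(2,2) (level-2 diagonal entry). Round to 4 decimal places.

-146.8751

R(0,0) (trapezoid, 1 panel, h=0.8000): -154.295040
R(1,0) (trapezoid, 2 panels, h=0.4000): -148.732160
R(2,0) (trapezoid, 4 panels, h=0.2000): -147.339520
R(1,1) = -148.732160 + (-148.732160 − (-154.295040))/3 = -146.877867
R(2,1) = -147.339520 + (-147.339520 − (-148.732160))/3 = -146.875307
R(2,2) = -146.875307 + (-146.875307 − (-146.877867))/15 = -146.875136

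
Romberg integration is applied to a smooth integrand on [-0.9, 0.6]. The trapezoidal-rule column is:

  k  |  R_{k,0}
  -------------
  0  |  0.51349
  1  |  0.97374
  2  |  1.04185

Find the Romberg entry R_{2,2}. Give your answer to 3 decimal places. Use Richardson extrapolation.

Richardson extrapolation on the trapezoidal column (denominator 4−1=3):
R_{1,1} = 0.97374 + (0.97374 − 0.51349)/3 = 1.12716
R_{2,1} = 1.04185 + (1.04185 − 0.97374)/3 = 1.06455
R_{2,2} = 1.06455 + (1.06455 − 1.12716)/15 = 1.06038

1.060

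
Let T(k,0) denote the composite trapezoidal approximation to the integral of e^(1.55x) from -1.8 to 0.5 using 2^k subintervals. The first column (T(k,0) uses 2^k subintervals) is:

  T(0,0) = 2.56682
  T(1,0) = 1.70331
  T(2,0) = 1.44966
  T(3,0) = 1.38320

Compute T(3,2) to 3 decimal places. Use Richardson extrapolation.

1.361

T(2,1) = (4·1.44966 − 1.70331) / 3 = 1.36511
T(3,1) = (4·1.38320 − 1.44966) / 3 = 1.36105
T(3,2) = 1.36105 + (1.36105 − 1.36511)/15 = 1.36078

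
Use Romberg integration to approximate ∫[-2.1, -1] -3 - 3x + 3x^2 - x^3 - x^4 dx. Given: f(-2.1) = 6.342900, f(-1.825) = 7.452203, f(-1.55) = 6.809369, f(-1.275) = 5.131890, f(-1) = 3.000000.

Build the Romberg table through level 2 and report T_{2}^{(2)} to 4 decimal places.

T_{0}^{(0)} (trapezoid, 1 panel, h=1.1000): 5.138595
T_{1}^{(0)} (trapezoid, 2 panels, h=0.5500): 6.314450
T_{2}^{(0)} (trapezoid, 4 panels, h=0.2750): 6.617851
T_{1}^{(1)} = 6.314450 + (6.314450 − 5.138595)/3 = 6.706402
T_{2}^{(1)} = 6.617851 + (6.617851 − 6.314450)/3 = 6.718985
T_{2}^{(2)} = 6.718985 + (6.718985 − 6.706402)/15 = 6.719824

6.7198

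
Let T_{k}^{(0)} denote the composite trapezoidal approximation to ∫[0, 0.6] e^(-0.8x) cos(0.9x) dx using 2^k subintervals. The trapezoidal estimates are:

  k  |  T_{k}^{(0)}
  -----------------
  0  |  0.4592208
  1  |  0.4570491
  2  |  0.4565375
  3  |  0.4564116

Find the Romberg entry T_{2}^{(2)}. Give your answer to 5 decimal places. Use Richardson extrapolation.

T_{1}^{(1)} = (4·0.4570491 − 0.4592208) / 3 = 0.4563252
T_{2}^{(1)} = (4·0.4565375 − 0.4570491) / 3 = 0.4563670
T_{2}^{(2)} = (16·0.4563670 − 0.4563252) / 15 = 0.4563698
(Column j=1 coincides with Simpson's rule on the same nodes.)

0.45637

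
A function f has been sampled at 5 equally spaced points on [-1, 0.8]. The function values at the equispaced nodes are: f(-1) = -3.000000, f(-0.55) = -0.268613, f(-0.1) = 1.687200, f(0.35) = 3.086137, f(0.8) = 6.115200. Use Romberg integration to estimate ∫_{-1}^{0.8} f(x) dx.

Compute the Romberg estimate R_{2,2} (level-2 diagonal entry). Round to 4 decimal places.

2.6443

R_{0,0} (trapezoid, 1 panel, h=1.8000): 2.803680
R_{1,0} (trapezoid, 2 panels, h=0.9000): 2.920320
R_{2,0} (trapezoid, 4 panels, h=0.4500): 2.728046
R_{1,1} = 2.920320 + (2.920320 − 2.803680)/3 = 2.959200
R_{2,1} = 2.728046 + (2.728046 − 2.920320)/3 = 2.663955
R_{2,2} = 2.663955 + (2.663955 − 2.959200)/15 = 2.644272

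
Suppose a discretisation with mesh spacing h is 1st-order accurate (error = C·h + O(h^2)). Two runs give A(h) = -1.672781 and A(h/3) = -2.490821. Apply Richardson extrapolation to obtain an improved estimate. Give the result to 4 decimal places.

Extrapolated value = (3·A(h/3) − A(h)) / (3 − 1)
= (3·(-2.490821) − (-1.672781)) / 2
= -5.799682 / 2 = -2.899841

-2.8998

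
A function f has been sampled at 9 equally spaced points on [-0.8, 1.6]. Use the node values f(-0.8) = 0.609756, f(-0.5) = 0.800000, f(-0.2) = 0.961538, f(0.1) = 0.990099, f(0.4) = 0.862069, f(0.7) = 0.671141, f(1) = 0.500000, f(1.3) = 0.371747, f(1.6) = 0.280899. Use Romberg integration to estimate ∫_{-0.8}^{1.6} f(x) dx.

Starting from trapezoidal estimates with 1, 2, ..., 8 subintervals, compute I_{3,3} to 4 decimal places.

1.6866

I_{0,0} (trapezoid, 1 panel, h=2.4000): 1.068786
I_{1,0} (trapezoid, 2 panels, h=1.2000): 1.568876
I_{2,0} (trapezoid, 4 panels, h=0.6000): 1.661361
I_{3,0} (trapezoid, 8 panels, h=0.3000): 1.680576
I_{1,1} = 1.568876 + (1.568876 − 1.068786)/3 = 1.735573
I_{2,1} = 1.661361 + (1.661361 − 1.568876)/3 = 1.692189
I_{3,1} = 1.680576 + (1.680576 − 1.661361)/3 = 1.686981
I_{2,2} = 1.692189 + (1.692189 − 1.735573)/15 = 1.689297
I_{3,2} = 1.686981 + (1.686981 − 1.692189)/15 = 1.686634
I_{3,3} = 1.686634 + (1.686634 − 1.689297)/63 = 1.686592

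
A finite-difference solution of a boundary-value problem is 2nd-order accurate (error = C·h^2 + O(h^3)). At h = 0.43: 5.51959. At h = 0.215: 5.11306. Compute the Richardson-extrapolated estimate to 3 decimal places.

4.978

Extrapolated value = (4·A(h/2) − A(h)) / (4 − 1)
= (4·5.11306 − 5.51959) / 3
= 14.93265 / 3 = 4.97755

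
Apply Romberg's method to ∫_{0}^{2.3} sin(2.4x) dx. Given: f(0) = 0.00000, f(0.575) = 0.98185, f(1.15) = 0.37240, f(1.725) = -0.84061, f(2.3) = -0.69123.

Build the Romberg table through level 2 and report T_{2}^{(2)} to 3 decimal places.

0.106

T_{0}^{(0)} (trapezoid, 1 panel, h=2.3000): -0.79491
T_{1}^{(0)} (trapezoid, 2 panels, h=1.1500): 0.03080
T_{2}^{(0)} (trapezoid, 4 panels, h=0.5750): 0.09661
T_{1}^{(1)} = 0.03080 + (0.03080 − (-0.79491))/3 = 0.30604
T_{2}^{(1)} = 0.09661 + (0.09661 − 0.03080)/3 = 0.11855
T_{2}^{(2)} = 0.11855 + (0.11855 − 0.30604)/15 = 0.10605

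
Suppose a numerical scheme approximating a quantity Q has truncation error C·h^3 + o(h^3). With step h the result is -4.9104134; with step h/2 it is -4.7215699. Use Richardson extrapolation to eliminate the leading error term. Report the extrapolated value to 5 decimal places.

-4.69459

The leading error scales as h^3; refining by a factor of 2 reduces it by 2^3 = 8.
Extrapolated value = (8·A(h/2) − A(h)) / (8 − 1)
= (8·(-4.7215699) − (-4.9104134)) / 7
= -32.8621458 / 7 = -4.6945923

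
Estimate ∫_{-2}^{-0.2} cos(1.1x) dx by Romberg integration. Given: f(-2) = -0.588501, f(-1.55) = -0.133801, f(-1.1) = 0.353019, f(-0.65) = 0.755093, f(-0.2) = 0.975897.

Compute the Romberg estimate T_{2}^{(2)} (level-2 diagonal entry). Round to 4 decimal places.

T_{0}^{(0)} (trapezoid, 1 panel, h=1.8000): 0.348656
T_{1}^{(0)} (trapezoid, 2 panels, h=0.9000): 0.492045
T_{2}^{(0)} (trapezoid, 4 panels, h=0.4500): 0.525604
T_{1}^{(1)} = 0.492045 + (0.492045 − 0.348656)/3 = 0.539841
T_{2}^{(1)} = 0.525604 + (0.525604 − 0.492045)/3 = 0.536790
T_{2}^{(2)} = 0.536790 + (0.536790 − 0.539841)/15 = 0.536587

0.5366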